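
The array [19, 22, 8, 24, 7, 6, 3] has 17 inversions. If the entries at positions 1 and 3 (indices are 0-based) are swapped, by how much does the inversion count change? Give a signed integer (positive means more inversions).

Positions 1 and 3 hold 22 and 24; after swapping, the array is [19, 24, 8, 22, 7, 6, 3].
Element-by-element contributions:
19: 4
24: 5
8: 3
22: 3
7: 2
6: 1
3: 0
Sum: 4 + 5 + 3 + 3 + 2 + 1 + 0 = 18
Change: 18 − 17 = +1

+1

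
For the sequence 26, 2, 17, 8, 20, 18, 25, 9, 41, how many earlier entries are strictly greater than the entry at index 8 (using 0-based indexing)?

0 such elements

The element at index 8 is 41.
Elements before it: 26, 2, 17, 8, 20, 18, 25, 9
None of them are larger than 41.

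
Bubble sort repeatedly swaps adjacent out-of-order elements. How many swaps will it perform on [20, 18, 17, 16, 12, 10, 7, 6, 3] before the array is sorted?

The minimum number of adjacent swaps to sort an array equals its inversion count, since every such swap removes exactly one inversion.
Count inversions — for each element, later elements that are smaller:
20: 18, 17, 16, 12, 10, 7, 6, 3 → 8
18: 17, 16, 12, 10, 7, 6, 3 → 7
17: 16, 12, 10, 7, 6, 3 → 6
16: 12, 10, 7, 6, 3 → 5
12: 10, 7, 6, 3 → 4
10: 7, 6, 3 → 3
7: 6, 3 → 2
6: 3 → 1
3: none → 0
Total inversions: 8 + 7 + 6 + 5 + 4 + 3 + 2 + 1 + 0 = 36

36 swaps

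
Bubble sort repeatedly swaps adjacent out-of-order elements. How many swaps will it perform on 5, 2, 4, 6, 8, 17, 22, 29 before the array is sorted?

Minimum adjacent swaps = number of inversions (each swap of adjacent out-of-order elements removes one inversion and no swap can remove more).
Count inversions — for each element, later elements that are smaller:
5: 2, 4 → 2
2: none → 0
4: none → 0
6: none → 0
8: none → 0
17: none → 0
22: none → 0
29: none → 0
Total inversions: 2 + 0 + 0 + 0 + 0 + 0 + 0 + 0 = 2

Swaps: 2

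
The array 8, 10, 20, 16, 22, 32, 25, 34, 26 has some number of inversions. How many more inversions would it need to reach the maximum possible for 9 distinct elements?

32 inversions short

Maximum inversions for 9 distinct elements is C(9, 2) = 9·8/2 = 36.
Current inversions — for each element, count later smaller elements:
8: 0
10: 0
20: 1
16: 0
22: 0
32: 2
25: 0
34: 1
26: 0
Current total: 0 + 0 + 1 + 0 + 0 + 2 + 0 + 1 + 0 = 4
Shortfall: 36 − 4 = 32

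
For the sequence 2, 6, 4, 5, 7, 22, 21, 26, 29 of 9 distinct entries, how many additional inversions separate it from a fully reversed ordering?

Maximum inversions for 9 distinct elements is C(9, 2) = 9·8/2 = 36.
Current inversions — for each element, count later smaller elements:
2: 0
6: 2
4: 0
5: 0
7: 0
22: 1
21: 0
26: 0
29: 0
Current total: 0 + 2 + 0 + 0 + 0 + 1 + 0 + 0 + 0 = 3
Shortfall: 36 − 3 = 33

33 inversions short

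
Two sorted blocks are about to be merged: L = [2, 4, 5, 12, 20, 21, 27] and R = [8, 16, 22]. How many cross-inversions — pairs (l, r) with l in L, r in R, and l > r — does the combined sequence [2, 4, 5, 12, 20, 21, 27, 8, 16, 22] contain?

For each element r of the right run, count left-run elements greater than r:
r = 8: 12, 20, 21, 27 → 4
r = 16: 20, 21, 27 → 3
r = 22: 27 → 1
Cross-inversions: 4 + 3 + 1 = 8

8 split inversions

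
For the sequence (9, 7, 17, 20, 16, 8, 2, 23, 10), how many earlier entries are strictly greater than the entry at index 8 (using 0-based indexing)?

4

The element at index 8 is 10.
Elements before it: 9, 7, 17, 20, 16, 8, 2, 23
Those larger than 10: 17, 20, 16, 23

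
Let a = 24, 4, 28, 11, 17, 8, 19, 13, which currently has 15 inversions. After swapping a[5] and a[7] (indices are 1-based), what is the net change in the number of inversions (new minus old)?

Positions 5 and 7 hold 17 and 19; after swapping, the array is [24, 4, 28, 11, 19, 8, 17, 13].
Sweep left to right; for each value list the smaller values that follow it:
24: 6
4: 0
28: 5
11: 1
19: 3
8: 0
17: 1
13: 0
Sum: 6 + 0 + 5 + 1 + 3 + 0 + 1 + 0 = 16
Change: 16 − 15 = +1

+1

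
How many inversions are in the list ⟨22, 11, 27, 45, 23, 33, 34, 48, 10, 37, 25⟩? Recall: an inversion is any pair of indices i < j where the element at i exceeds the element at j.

Count, for each position, how many later elements it exceeds:
22 → 11, 10 → 2
11 → 10 → 1
27 → 23, 10, 25 → 3
45 → 23, 33, 34, 10, 37, 25 → 6
23 → 10 → 1
33 → 10, 25 → 2
34 → 10, 25 → 2
48 → 10, 37, 25 → 3
10 → none → 0
37 → 25 → 1
25 → none → 0
Sum: 2 + 1 + 3 + 6 + 1 + 2 + 2 + 3 + 0 + 1 + 0 = 21

21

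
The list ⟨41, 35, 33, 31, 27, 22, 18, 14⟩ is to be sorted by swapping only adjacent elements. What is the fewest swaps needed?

28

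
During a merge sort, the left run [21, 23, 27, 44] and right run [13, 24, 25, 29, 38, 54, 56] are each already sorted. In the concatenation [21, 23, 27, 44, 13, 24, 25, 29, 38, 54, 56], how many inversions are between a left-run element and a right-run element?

10

For each element r of the right run, count left-run elements greater than r:
r = 13: 21, 23, 27, 44 → 4
r = 24: 27, 44 → 2
r = 25: 27, 44 → 2
r = 29: 44 → 1
r = 38: 44 → 1
r = 54: none → 0
r = 56: none → 0
Cross-inversions: 4 + 2 + 2 + 1 + 1 + 0 + 0 = 10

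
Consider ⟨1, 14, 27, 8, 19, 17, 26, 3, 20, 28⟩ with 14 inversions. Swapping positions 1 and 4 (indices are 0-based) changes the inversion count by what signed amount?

Positions 1 and 4 hold 14 and 19; after swapping, the array is [1, 19, 27, 8, 14, 17, 26, 3, 20, 28].
Count, for each position, how many later elements it exceeds:
1: 0
19: 4
27: 6
8: 1
14: 1
17: 1
26: 2
3: 0
20: 0
28: 0
Sum: 0 + 4 + 6 + 1 + 1 + 1 + 2 + 0 + 0 + 0 = 15
Change: 15 − 14 = +1

+1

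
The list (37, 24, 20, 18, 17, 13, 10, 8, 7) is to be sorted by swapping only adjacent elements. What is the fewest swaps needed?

There are 36 adjacent swaps.

The minimum number of adjacent swaps to sort an array equals its inversion count, since every such swap removes exactly one inversion.
Count inversions — for each element, later elements that are smaller:
37: 24, 20, 18, 17, 13, 10, 8, 7 → 8
24: 20, 18, 17, 13, 10, 8, 7 → 7
20: 18, 17, 13, 10, 8, 7 → 6
18: 17, 13, 10, 8, 7 → 5
17: 13, 10, 8, 7 → 4
13: 10, 8, 7 → 3
10: 8, 7 → 2
8: 7 → 1
7: none → 0
Total inversions: 8 + 7 + 6 + 5 + 4 + 3 + 2 + 1 + 0 = 36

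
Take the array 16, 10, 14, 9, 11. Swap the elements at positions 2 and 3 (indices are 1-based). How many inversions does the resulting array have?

Positions 2 and 3 hold 10 and 14; after swapping, the array is [16, 14, 10, 9, 11].
Sweep left to right; for each value list the smaller values that follow it:
16 → 14, 10, 9, 11 → 4
14 → 10, 9, 11 → 3
10 → 9 → 1
9 → none → 0
11 → none → 0
Sum: 4 + 3 + 1 + 0 + 0 = 8

8 inversions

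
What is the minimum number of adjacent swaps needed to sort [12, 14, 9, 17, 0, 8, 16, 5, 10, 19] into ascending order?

21

The minimum number of adjacent swaps to sort an array equals its inversion count, since every such swap removes exactly one inversion.
Count inversions — for each element, later elements that are smaller:
12: 9, 0, 8, 5, 10 → 5
14: 9, 0, 8, 5, 10 → 5
9: 0, 8, 5 → 3
17: 0, 8, 16, 5, 10 → 5
0: none → 0
8: 5 → 1
16: 5, 10 → 2
5: none → 0
10: none → 0
19: none → 0
Total inversions: 5 + 5 + 3 + 5 + 0 + 1 + 2 + 0 + 0 + 0 = 21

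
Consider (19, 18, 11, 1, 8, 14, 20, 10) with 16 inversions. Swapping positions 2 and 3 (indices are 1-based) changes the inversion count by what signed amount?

Positions 2 and 3 hold 18 and 11; after swapping, the array is [19, 11, 18, 1, 8, 14, 20, 10].
Sweep left to right; for each value list the smaller values that follow it:
19: 6
11: 3
18: 4
1: 0
8: 0
14: 1
20: 1
10: 0
Sum: 6 + 3 + 4 + 0 + 0 + 1 + 1 + 0 = 15
Change: 15 − 16 = -1

-1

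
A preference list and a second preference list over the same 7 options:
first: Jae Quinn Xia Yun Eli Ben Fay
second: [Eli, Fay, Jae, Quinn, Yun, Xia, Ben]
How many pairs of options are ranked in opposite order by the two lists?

10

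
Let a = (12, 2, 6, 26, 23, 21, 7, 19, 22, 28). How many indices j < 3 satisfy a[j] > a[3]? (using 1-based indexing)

The element at index 3 is 6.
Elements before it: 12, 2
Those larger than 6: 12

1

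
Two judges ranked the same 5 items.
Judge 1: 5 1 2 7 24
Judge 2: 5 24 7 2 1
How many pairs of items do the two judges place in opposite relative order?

Assign each item its position (1..5) in the first ordering, then rewrite the second ordering as that position sequence:
positions: 5→1, 1→2, 2→3, 7→4, 24→5
second ordering as positions: [1, 5, 4, 3, 2]
Discordant pairs = inversions in this position sequence.
1: 0
5: 4, 3, 2 → 3
4: 3, 2 → 2
3: 2 → 1
2: 0
Total: 0 + 3 + 2 + 1 + 0 = 6

6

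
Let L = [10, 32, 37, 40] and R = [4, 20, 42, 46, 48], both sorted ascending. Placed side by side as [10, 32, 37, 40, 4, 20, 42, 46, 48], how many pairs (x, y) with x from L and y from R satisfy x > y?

7

Take each right-half value and tally the left-half values above it:
r = 4: 10, 32, 37, 40 → 4
r = 20: 32, 37, 40 → 3
r = 42: none → 0
r = 46: none → 0
r = 48: none → 0
Cross-inversions: 4 + 3 + 0 + 0 + 0 = 7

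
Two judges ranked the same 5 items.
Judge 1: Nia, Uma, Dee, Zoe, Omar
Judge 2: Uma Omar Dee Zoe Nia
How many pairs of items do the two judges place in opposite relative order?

6

Assign each item its position (1..5) in the first ordering, then rewrite the second ordering as that position sequence:
positions: Nia→1, Uma→2, Dee→3, Zoe→4, Omar→5
second ordering as positions: [2, 5, 3, 4, 1]
Discordant pairs = inversions in this position sequence.
2: 1 → 1
5: 3, 4, 1 → 3
3: 1 → 1
4: 1 → 1
1: 0
Total: 1 + 3 + 1 + 1 + 0 = 6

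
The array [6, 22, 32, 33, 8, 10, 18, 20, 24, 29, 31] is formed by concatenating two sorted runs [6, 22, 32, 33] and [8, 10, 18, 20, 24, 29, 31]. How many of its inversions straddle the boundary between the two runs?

There are 18 cross-inversions.

Count, for every r in R, how many entries of L exceed r:
r = 8: 22, 32, 33 → 3
r = 10: 22, 32, 33 → 3
r = 18: 22, 32, 33 → 3
r = 20: 22, 32, 33 → 3
r = 24: 32, 33 → 2
r = 29: 32, 33 → 2
r = 31: 32, 33 → 2
Cross-inversions: 3 + 3 + 3 + 3 + 2 + 2 + 2 = 18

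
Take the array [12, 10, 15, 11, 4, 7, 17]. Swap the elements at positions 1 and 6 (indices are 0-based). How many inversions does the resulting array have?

Positions 1 and 6 hold 10 and 17; after swapping, the array is [12, 17, 15, 11, 4, 7, 10].
Count, for each position, how many later elements it exceeds:
12 → 11, 4, 7, 10 → 4
17 → 15, 11, 4, 7, 10 → 5
15 → 11, 4, 7, 10 → 4
11 → 4, 7, 10 → 3
4 → none → 0
7 → none → 0
10 → none → 0
Sum: 4 + 5 + 4 + 3 + 0 + 0 + 0 = 16

16 inversions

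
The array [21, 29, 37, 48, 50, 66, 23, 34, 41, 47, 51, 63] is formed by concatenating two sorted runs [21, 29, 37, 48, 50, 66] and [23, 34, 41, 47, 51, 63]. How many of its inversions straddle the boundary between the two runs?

17 cross-inversions

For each element r of the right run, count left-run elements greater than r:
r = 23: 29, 37, 48, 50, 66 → 5
r = 34: 37, 48, 50, 66 → 4
r = 41: 48, 50, 66 → 3
r = 47: 48, 50, 66 → 3
r = 51: 66 → 1
r = 63: 66 → 1
Cross-inversions: 5 + 4 + 3 + 3 + 1 + 1 = 17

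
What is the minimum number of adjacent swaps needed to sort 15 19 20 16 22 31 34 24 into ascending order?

Adjacent swaps: 4

Each adjacent swap fixes exactly one inversion, so the minimum swap count equals the number of inversions.
Count inversions — for each element, later elements that are smaller:
15: none → 0
19: 16 → 1
20: 16 → 1
16: none → 0
22: none → 0
31: 24 → 1
34: 24 → 1
24: none → 0
Total inversions: 0 + 1 + 1 + 0 + 0 + 1 + 1 + 0 = 4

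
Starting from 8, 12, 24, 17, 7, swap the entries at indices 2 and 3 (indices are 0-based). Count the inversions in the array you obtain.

4

Positions 2 and 3 hold 24 and 17; after swapping, the array is [8, 12, 17, 24, 7].
Count, for each position, how many later elements it exceeds:
8 → 7 → 1
12 → 7 → 1
17 → 7 → 1
24 → 7 → 1
7 → none → 0
Sum: 1 + 1 + 1 + 1 + 0 = 4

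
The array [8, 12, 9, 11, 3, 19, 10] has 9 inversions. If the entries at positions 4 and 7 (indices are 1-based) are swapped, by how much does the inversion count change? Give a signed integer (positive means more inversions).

Positions 4 and 7 hold 11 and 10; after swapping, the array is [8, 12, 9, 10, 3, 19, 11].
Sweep left to right; for each value list the smaller values that follow it:
8: 1
12: 4
9: 1
10: 1
3: 0
19: 1
11: 0
Sum: 1 + 4 + 1 + 1 + 0 + 1 + 0 = 8
Change: 8 − 9 = -1

-1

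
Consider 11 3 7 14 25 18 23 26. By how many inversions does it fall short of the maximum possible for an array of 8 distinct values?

24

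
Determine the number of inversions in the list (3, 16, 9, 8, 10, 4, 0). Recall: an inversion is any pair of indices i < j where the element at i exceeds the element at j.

Sweep left to right; for each value list the smaller values that follow it:
3 → 0 → 1
16 → 9, 8, 10, 4, 0 → 5
9 → 8, 4, 0 → 3
8 → 4, 0 → 2
10 → 4, 0 → 2
4 → 0 → 1
0 → none → 0
Sum: 1 + 5 + 3 + 2 + 2 + 1 + 0 = 14

14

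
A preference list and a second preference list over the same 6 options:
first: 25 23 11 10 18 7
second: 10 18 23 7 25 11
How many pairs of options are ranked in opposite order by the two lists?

9 pairs

Assign each item its position (1..6) in the first ordering, then rewrite the second ordering as that position sequence:
positions: 25→1, 23→2, 11→3, 10→4, 18→5, 7→6
second ordering as positions: [4, 5, 2, 6, 1, 3]
Discordant pairs = inversions in this position sequence.
4: 2, 1, 3 → 3
5: 2, 1, 3 → 3
2: 1 → 1
6: 1, 3 → 2
1: 0
3: 0
Total: 3 + 3 + 1 + 2 + 0 + 0 = 9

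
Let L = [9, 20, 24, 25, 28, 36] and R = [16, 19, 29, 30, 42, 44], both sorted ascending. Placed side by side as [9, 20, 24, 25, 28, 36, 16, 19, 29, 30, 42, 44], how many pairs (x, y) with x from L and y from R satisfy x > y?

Count, for every r in R, how many entries of L exceed r:
r = 16: 20, 24, 25, 28, 36 → 5
r = 19: 20, 24, 25, 28, 36 → 5
r = 29: 36 → 1
r = 30: 36 → 1
r = 42: none → 0
r = 44: none → 0
Cross-inversions: 5 + 5 + 1 + 1 + 0 + 0 = 12

12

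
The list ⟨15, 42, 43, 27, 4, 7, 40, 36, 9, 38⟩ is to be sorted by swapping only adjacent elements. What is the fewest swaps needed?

Minimum adjacent swaps = number of inversions (each swap of adjacent out-of-order elements removes one inversion and no swap can remove more).
Count inversions — for each element, later elements that are smaller:
15: 4, 7, 9 → 3
42: 27, 4, 7, 40, 36, 9, 38 → 7
43: 27, 4, 7, 40, 36, 9, 38 → 7
27: 4, 7, 9 → 3
4: none → 0
7: none → 0
40: 36, 9, 38 → 3
36: 9 → 1
9: none → 0
38: none → 0
Total inversions: 3 + 7 + 7 + 3 + 0 + 0 + 3 + 1 + 0 + 0 = 24

24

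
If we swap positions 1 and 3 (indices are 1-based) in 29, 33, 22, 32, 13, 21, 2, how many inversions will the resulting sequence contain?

Positions 1 and 3 hold 29 and 22; after swapping, the array is [22, 33, 29, 32, 13, 21, 2].
For each element, count later entries that are smaller:
22 → 13, 21, 2 → 3
33 → 29, 32, 13, 21, 2 → 5
29 → 13, 21, 2 → 3
32 → 13, 21, 2 → 3
13 → 2 → 1
21 → 2 → 1
2 → none → 0
Sum: 3 + 5 + 3 + 3 + 1 + 1 + 0 = 16

There are 16 inversions.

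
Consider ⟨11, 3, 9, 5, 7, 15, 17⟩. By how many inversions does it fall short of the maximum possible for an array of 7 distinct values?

Maximum inversions for 7 distinct elements is C(7, 2) = 7·6/2 = 21.
Current inversions — for each element, count later smaller elements:
11: 4
3: 0
9: 2
5: 0
7: 0
15: 0
17: 0
Current total: 4 + 0 + 2 + 0 + 0 + 0 + 0 = 6
Shortfall: 21 − 6 = 15

15 inversions short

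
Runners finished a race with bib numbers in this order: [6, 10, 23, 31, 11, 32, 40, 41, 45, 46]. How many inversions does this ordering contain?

Sweep left to right; for each value list the smaller values that follow it:
6: 0
10: 0
23: 1
31: 1
11: 0
32: 0
40: 0
41: 0
45: 0
46: 0
Sum: 0 + 0 + 1 + 1 + 0 + 0 + 0 + 0 + 0 + 0 = 2

2 inversions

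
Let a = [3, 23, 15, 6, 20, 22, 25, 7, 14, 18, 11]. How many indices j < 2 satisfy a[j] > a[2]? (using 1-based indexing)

The element at index 2 is 23.
Elements before it: 3
None of them are larger than 23.

0 such elements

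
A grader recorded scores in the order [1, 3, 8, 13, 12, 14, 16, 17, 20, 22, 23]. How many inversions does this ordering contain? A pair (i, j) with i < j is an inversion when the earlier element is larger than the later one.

There is 1 inversion.

Count, for each position, how many later elements it exceeds:
1 → none → 0
3 → none → 0
8 → none → 0
13 → 12 → 1
12 → none → 0
14 → none → 0
16 → none → 0
17 → none → 0
20 → none → 0
22 → none → 0
23 → none → 0
Sum: 0 + 0 + 0 + 1 + 0 + 0 + 0 + 0 + 0 + 0 + 0 = 1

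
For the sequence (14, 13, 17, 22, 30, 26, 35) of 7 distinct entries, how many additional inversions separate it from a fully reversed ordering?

19

Maximum inversions for 7 distinct elements is C(7, 2) = 7·6/2 = 21.
Current inversions — for each element, count later smaller elements:
14: 1
13: 0
17: 0
22: 0
30: 1
26: 0
35: 0
Current total: 1 + 0 + 0 + 0 + 1 + 0 + 0 = 2
Shortfall: 21 − 2 = 19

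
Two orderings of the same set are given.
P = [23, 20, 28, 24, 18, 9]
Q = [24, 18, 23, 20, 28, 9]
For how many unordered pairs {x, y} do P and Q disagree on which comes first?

Assign each item its position (1..6) in the first ordering, then rewrite the second ordering as that position sequence:
positions: 23→1, 20→2, 28→3, 24→4, 18→5, 9→6
second ordering as positions: [4, 5, 1, 2, 3, 6]
Discordant pairs = inversions in this position sequence.
4: 1, 2, 3 → 3
5: 1, 2, 3 → 3
1: 0
2: 0
3: 0
6: 0
Total: 3 + 3 + 0 + 0 + 0 + 0 = 6

6 disagreeing pairs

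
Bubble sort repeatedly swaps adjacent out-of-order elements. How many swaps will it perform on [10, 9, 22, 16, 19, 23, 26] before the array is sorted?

3

Each adjacent swap fixes exactly one inversion, so the minimum swap count equals the number of inversions.
Count inversions — for each element, later elements that are smaller:
10: 9 → 1
9: none → 0
22: 16, 19 → 2
16: none → 0
19: none → 0
23: none → 0
26: none → 0
Total inversions: 1 + 0 + 2 + 0 + 0 + 0 + 0 = 3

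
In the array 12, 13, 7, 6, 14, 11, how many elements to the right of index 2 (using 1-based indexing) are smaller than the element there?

The element at index 2 is 13.
Elements after it: 7, 6, 14, 11
Those smaller than 13: 7, 6, 11

3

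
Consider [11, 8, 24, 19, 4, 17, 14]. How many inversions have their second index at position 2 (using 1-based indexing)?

The element at index 2 is 8.
Elements before it: 11
Those larger than 8: 11

1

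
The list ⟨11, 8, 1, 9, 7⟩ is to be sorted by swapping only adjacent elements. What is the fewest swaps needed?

Swaps: 7

The minimum number of adjacent swaps to sort an array equals its inversion count, since every such swap removes exactly one inversion.
Count inversions — for each element, later elements that are smaller:
11: 8, 1, 9, 7 → 4
8: 1, 7 → 2
1: none → 0
9: 7 → 1
7: none → 0
Total inversions: 4 + 2 + 0 + 1 + 0 = 7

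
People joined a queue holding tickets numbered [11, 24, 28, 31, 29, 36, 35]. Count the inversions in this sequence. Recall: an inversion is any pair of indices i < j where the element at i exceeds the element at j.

Inversion pairs (indices are 0-based):
(3,4): 31 > 29
(5,6): 36 > 35
That's 2 pairs.

2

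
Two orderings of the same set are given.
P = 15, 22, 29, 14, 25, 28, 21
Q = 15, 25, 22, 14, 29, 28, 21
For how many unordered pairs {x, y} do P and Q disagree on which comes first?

Assign each item its position (1..7) in the first ordering, then rewrite the second ordering as that position sequence:
positions: 15→1, 22→2, 29→3, 14→4, 25→5, 28→6, 21→7
second ordering as positions: [1, 5, 2, 4, 3, 6, 7]
Discordant pairs = inversions in this position sequence.
1: 0
5: 2, 4, 3 → 3
2: 0
4: 3 → 1
3: 0
6: 0
7: 0
Total: 0 + 3 + 0 + 1 + 0 + 0 + 0 = 4

4 disagreeing pairs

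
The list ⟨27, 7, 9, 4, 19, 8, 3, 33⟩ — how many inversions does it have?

15 inversions

Element-by-element contributions:
27: 6
7: 2
9: 3
4: 1
19: 2
8: 1
3: 0
33: 0
Sum: 6 + 2 + 3 + 1 + 2 + 1 + 0 + 0 = 15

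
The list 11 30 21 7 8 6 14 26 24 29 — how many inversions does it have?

Element-by-element contributions:
11 → 7, 8, 6 → 3
30 → 21, 7, 8, 6, 14, 26, 24, 29 → 8
21 → 7, 8, 6, 14 → 4
7 → 6 → 1
8 → 6 → 1
6 → none → 0
14 → none → 0
26 → 24 → 1
24 → none → 0
29 → none → 0
Sum: 3 + 8 + 4 + 1 + 1 + 0 + 0 + 1 + 0 + 0 = 18

Inversions: 18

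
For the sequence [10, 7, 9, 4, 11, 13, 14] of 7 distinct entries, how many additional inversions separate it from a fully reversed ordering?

16

Maximum inversions for 7 distinct elements is C(7, 2) = 7·6/2 = 21.
Current inversions — for each element, count later smaller elements:
10: 3
7: 1
9: 1
4: 0
11: 0
13: 0
14: 0
Current total: 3 + 1 + 1 + 0 + 0 + 0 + 0 = 5
Shortfall: 21 − 5 = 16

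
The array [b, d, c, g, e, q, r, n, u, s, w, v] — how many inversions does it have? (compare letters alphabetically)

6

Sweep left to right; for each value list the smaller values that follow it:
b: 0
d: 1
c: 0
g: 1
e: 0
q: 1
r: 1
n: 0
u: 1
s: 0
w: 1
v: 0
Sum: 0 + 1 + 0 + 1 + 0 + 1 + 1 + 0 + 1 + 0 + 1 + 0 = 6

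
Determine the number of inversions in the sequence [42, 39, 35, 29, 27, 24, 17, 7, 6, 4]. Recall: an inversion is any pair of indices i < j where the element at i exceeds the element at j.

45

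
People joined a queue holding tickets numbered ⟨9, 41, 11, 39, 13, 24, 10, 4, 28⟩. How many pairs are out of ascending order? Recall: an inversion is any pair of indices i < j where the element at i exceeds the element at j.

Sweep left to right; for each value list the smaller values that follow it:
9 → 4 → 1
41 → 11, 39, 13, 24, 10, 4, 28 → 7
11 → 10, 4 → 2
39 → 13, 24, 10, 4, 28 → 5
13 → 10, 4 → 2
24 → 10, 4 → 2
10 → 4 → 1
4 → none → 0
28 → none → 0
Sum: 1 + 7 + 2 + 5 + 2 + 2 + 1 + 0 + 0 = 20

20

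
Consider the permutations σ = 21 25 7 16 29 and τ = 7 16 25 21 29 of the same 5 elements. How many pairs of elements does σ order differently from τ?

5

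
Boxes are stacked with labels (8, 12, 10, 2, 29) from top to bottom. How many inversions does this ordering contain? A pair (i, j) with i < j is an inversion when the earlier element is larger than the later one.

Listing every pair i<j with a[i]>a[j] (using 0-based positions):
(0,3): 8 > 2
(1,2): 12 > 10
(1,3): 12 > 2
(2,3): 10 > 2
That's 4 pairs.

4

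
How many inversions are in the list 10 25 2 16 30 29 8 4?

For each element, count later entries that are smaller:
10 → 2, 8, 4 → 3
25 → 2, 16, 8, 4 → 4
2 → none → 0
16 → 8, 4 → 2
30 → 29, 8, 4 → 3
29 → 8, 4 → 2
8 → 4 → 1
4 → none → 0
Sum: 3 + 4 + 0 + 2 + 3 + 2 + 1 + 0 = 15

15 inversions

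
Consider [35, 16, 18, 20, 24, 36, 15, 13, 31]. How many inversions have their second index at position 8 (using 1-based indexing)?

7

The element at index 8 is 13.
Elements before it: 35, 16, 18, 20, 24, 36, 15
Those larger than 13: 35, 16, 18, 20, 24, 36, 15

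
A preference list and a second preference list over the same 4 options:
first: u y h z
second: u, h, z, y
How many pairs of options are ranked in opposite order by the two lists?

Assign each item its position (1..4) in the first ordering, then rewrite the second ordering as that position sequence:
positions: u→1, y→2, h→3, z→4
second ordering as positions: [1, 3, 4, 2]
Discordant pairs = inversions in this position sequence.
1: 0
3: 2 → 1
4: 2 → 1
2: 0
Total: 0 + 1 + 1 + 0 = 2

There are 2 pairs.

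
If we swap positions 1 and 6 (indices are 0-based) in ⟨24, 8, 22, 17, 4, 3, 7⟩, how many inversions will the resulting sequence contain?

Positions 1 and 6 hold 8 and 7; after swapping, the array is [24, 7, 22, 17, 4, 3, 8].
For each element, count later entries that are smaller:
24: 6
7: 2
22: 4
17: 3
4: 1
3: 0
8: 0
Sum: 6 + 2 + 4 + 3 + 1 + 0 + 0 = 16

16 inversions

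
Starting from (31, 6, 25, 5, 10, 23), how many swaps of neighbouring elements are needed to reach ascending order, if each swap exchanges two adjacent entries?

Minimum adjacent swaps = number of inversions (each swap of adjacent out-of-order elements removes one inversion and no swap can remove more).
Count inversions — for each element, later elements that are smaller:
31: 6, 25, 5, 10, 23 → 5
6: 5 → 1
25: 5, 10, 23 → 3
5: none → 0
10: none → 0
23: none → 0
Total inversions: 5 + 1 + 3 + 0 + 0 + 0 = 9

9 swaps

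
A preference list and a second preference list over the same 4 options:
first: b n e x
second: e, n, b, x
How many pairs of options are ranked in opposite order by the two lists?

Assign each item its position (1..4) in the first ordering, then rewrite the second ordering as that position sequence:
positions: b→1, n→2, e→3, x→4
second ordering as positions: [3, 2, 1, 4]
Discordant pairs = inversions in this position sequence.
3: 2, 1 → 2
2: 1 → 1
1: 0
4: 0
Total: 2 + 1 + 0 + 0 = 3

3 pairs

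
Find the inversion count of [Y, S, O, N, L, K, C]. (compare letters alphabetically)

Sweep left to right; for each value list the smaller values that follow it:
Y: 6
S: 5
O: 4
N: 3
L: 2
K: 1
C: 0
Sum: 6 + 5 + 4 + 3 + 2 + 1 + 0 = 21

21 inversions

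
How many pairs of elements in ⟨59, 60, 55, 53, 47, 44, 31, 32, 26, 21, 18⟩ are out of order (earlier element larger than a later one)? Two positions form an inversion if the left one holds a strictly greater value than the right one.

53 inversions

For each element, count later entries that are smaller:
59: 9
60: 9
55: 8
53: 7
47: 6
44: 5
31: 3
32: 3
26: 2
21: 1
18: 0
Sum: 9 + 9 + 8 + 7 + 6 + 5 + 3 + 3 + 2 + 1 + 0 = 53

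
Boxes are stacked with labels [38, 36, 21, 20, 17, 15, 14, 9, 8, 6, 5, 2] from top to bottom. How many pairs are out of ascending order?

Count, for each position, how many later elements it exceeds:
38: 11
36: 10
21: 9
20: 8
17: 7
15: 6
14: 5
9: 4
8: 3
6: 2
5: 1
2: 0
Sum: 11 + 10 + 9 + 8 + 7 + 6 + 5 + 4 + 3 + 2 + 1 + 0 = 66

66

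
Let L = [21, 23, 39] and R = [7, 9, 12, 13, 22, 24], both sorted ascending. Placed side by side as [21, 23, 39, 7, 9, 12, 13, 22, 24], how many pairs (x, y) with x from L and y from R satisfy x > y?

There are 15 cross-inversions.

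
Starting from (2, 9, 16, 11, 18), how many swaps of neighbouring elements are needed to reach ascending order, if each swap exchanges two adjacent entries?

The minimum number of adjacent swaps to sort an array equals its inversion count, since every such swap removes exactly one inversion.
Count inversions — for each element, later elements that are smaller:
2: none → 0
9: none → 0
16: 11 → 1
11: none → 0
18: none → 0
Total inversions: 0 + 0 + 1 + 0 + 0 = 1

Swaps: 1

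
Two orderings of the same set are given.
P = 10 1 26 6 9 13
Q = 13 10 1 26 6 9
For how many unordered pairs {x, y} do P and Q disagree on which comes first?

Assign each item its position (1..6) in the first ordering, then rewrite the second ordering as that position sequence:
positions: 10→1, 1→2, 26→3, 6→4, 9→5, 13→6
second ordering as positions: [6, 1, 2, 3, 4, 5]
Discordant pairs = inversions in this position sequence.
6: 1, 2, 3, 4, 5 → 5
1: 0
2: 0
3: 0
4: 0
5: 0
Total: 5 + 0 + 0 + 0 + 0 + 0 = 5

5 disagreeing pairs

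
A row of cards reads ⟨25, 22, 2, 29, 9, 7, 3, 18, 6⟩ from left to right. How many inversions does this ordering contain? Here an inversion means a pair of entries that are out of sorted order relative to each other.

24

Element-by-element contributions:
25 → 22, 2, 9, 7, 3, 18, 6 → 7
22 → 2, 9, 7, 3, 18, 6 → 6
2 → none → 0
29 → 9, 7, 3, 18, 6 → 5
9 → 7, 3, 6 → 3
7 → 3, 6 → 2
3 → none → 0
18 → 6 → 1
6 → none → 0
Sum: 7 + 6 + 0 + 5 + 3 + 2 + 0 + 1 + 0 = 24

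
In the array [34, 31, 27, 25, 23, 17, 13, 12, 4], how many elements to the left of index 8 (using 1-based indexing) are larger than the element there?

The element at index 8 is 12.
Elements before it: 34, 31, 27, 25, 23, 17, 13
Those larger than 12: 34, 31, 27, 25, 23, 17, 13

7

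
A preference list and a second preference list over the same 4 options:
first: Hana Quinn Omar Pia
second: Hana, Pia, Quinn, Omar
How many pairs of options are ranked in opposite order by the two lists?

Assign each item its position (1..4) in the first ordering, then rewrite the second ordering as that position sequence:
positions: Hana→1, Quinn→2, Omar→3, Pia→4
second ordering as positions: [1, 4, 2, 3]
Discordant pairs = inversions in this position sequence.
1: 0
4: 2, 3 → 2
2: 0
3: 0
Total: 0 + 2 + 0 + 0 = 2

2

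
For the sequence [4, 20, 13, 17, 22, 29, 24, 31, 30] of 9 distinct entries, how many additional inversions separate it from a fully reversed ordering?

Maximum inversions for 9 distinct elements is C(9, 2) = 9·8/2 = 36.
Current inversions — for each element, count later smaller elements:
4: 0
20: 2
13: 0
17: 0
22: 0
29: 1
24: 0
31: 1
30: 0
Current total: 0 + 2 + 0 + 0 + 0 + 1 + 0 + 1 + 0 = 4
Shortfall: 36 − 4 = 32

32 inversions short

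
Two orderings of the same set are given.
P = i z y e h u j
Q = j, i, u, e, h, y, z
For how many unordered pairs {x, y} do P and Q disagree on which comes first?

Disagreeing pairs: 15

Assign each item its position (1..7) in the first ordering, then rewrite the second ordering as that position sequence:
positions: i→1, z→2, y→3, e→4, h→5, u→6, j→7
second ordering as positions: [7, 1, 6, 4, 5, 3, 2]
Discordant pairs = inversions in this position sequence.
7: 1, 6, 4, 5, 3, 2 → 6
1: 0
6: 4, 5, 3, 2 → 4
4: 3, 2 → 2
5: 3, 2 → 2
3: 2 → 1
2: 0
Total: 6 + 0 + 4 + 2 + 2 + 1 + 0 = 15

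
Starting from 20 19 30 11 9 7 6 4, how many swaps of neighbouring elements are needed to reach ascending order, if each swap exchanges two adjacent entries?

Minimum adjacent swaps = number of inversions (each swap of adjacent out-of-order elements removes one inversion and no swap can remove more).
Count inversions — for each element, later elements that are smaller:
20: 19, 11, 9, 7, 6, 4 → 6
19: 11, 9, 7, 6, 4 → 5
30: 11, 9, 7, 6, 4 → 5
11: 9, 7, 6, 4 → 4
9: 7, 6, 4 → 3
7: 6, 4 → 2
6: 4 → 1
4: none → 0
Total inversions: 6 + 5 + 5 + 4 + 3 + 2 + 1 + 0 = 26

26 adjacent swaps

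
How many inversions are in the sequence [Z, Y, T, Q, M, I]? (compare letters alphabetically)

Count, for each position, how many later elements it exceeds:
Z: 5
Y: 4
T: 3
Q: 2
M: 1
I: 0
Sum: 5 + 4 + 3 + 2 + 1 + 0 = 15

15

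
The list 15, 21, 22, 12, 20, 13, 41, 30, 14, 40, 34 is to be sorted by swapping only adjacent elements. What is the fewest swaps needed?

19 adjacent swaps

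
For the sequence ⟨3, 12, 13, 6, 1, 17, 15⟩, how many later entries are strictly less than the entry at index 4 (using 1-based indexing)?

1 such element

The element at index 4 is 6.
Elements after it: 1, 17, 15
Those smaller than 6: 1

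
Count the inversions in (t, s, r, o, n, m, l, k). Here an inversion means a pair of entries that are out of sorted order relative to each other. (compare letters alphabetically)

Element-by-element contributions:
t: 7
s: 6
r: 5
o: 4
n: 3
m: 2
l: 1
k: 0
Sum: 7 + 6 + 5 + 4 + 3 + 2 + 1 + 0 = 28

28 out-of-order pairs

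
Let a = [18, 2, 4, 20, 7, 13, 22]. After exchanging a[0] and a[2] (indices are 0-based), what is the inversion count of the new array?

5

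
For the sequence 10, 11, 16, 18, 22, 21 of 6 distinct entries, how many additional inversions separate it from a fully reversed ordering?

14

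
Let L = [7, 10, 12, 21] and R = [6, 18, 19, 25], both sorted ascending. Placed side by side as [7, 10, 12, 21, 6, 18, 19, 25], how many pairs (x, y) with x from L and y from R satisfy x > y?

Count, for every r in R, how many entries of L exceed r:
r = 6: 7, 10, 12, 21 → 4
r = 18: 21 → 1
r = 19: 21 → 1
r = 25: none → 0
Cross-inversions: 4 + 1 + 1 + 0 = 6

6 cross-inversions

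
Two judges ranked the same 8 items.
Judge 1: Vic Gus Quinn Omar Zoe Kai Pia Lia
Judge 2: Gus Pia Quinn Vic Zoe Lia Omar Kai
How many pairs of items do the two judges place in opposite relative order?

Assign each item its position (1..8) in the first ordering, then rewrite the second ordering as that position sequence:
positions: Vic→1, Gus→2, Quinn→3, Omar→4, Zoe→5, Kai→6, Pia→7, Lia→8
second ordering as positions: [2, 7, 3, 1, 5, 8, 4, 6]
Discordant pairs = inversions in this position sequence.
2: 1 → 1
7: 3, 1, 5, 4, 6 → 5
3: 1 → 1
1: 0
5: 4 → 1
8: 4, 6 → 2
4: 0
6: 0
Total: 1 + 5 + 1 + 0 + 1 + 2 + 0 + 0 = 10

There are 10 discordant pairs.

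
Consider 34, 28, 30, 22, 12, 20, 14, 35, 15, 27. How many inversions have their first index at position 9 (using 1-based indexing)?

The element at index 9 is 15.
Elements after it: 27
None of them are smaller than 15.

0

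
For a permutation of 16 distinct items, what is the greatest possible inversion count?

Inversions: 120

The maximum occurs when the array is in strictly decreasing order: every one of the C(16, 2) pairs is inverted.
C(16, 2) = 16·15/2 = 120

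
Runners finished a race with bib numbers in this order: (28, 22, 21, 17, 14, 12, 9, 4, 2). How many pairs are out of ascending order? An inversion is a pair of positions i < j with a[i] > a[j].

There are 36 inversions.

For each element, count later entries that are smaller:
28 → 22, 21, 17, 14, 12, 9, 4, 2 → 8
22 → 21, 17, 14, 12, 9, 4, 2 → 7
21 → 17, 14, 12, 9, 4, 2 → 6
17 → 14, 12, 9, 4, 2 → 5
14 → 12, 9, 4, 2 → 4
12 → 9, 4, 2 → 3
9 → 4, 2 → 2
4 → 2 → 1
2 → none → 0
Sum: 8 + 7 + 6 + 5 + 4 + 3 + 2 + 1 + 0 = 36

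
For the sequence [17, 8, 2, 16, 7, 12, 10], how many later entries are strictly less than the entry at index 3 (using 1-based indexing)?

0 such elements

The element at index 3 is 2.
Elements after it: 16, 7, 12, 10
None of them are smaller than 2.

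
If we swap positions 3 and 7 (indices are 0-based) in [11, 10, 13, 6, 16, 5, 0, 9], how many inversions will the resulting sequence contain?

Positions 3 and 7 hold 6 and 9; after swapping, the array is [11, 10, 13, 9, 16, 5, 0, 6].
Element-by-element contributions:
11 → 10, 9, 5, 0, 6 → 5
10 → 9, 5, 0, 6 → 4
13 → 9, 5, 0, 6 → 4
9 → 5, 0, 6 → 3
16 → 5, 0, 6 → 3
5 → 0 → 1
0 → none → 0
6 → none → 0
Sum: 5 + 4 + 4 + 3 + 3 + 1 + 0 + 0 = 20

20 inversions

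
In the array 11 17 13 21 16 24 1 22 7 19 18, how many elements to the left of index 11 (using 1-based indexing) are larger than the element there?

4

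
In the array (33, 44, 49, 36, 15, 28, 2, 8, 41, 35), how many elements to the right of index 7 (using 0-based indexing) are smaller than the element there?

The element at index 7 is 8.
Elements after it: 41, 35
None of them are smaller than 8.

0 such elements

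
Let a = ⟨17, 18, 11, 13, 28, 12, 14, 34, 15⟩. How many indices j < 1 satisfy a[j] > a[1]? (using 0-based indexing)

0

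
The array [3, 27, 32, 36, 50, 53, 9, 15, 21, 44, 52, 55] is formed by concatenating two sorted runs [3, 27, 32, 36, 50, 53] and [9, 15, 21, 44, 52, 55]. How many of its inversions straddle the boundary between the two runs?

Take each right-half value and tally the left-half values above it:
r = 9: 27, 32, 36, 50, 53 → 5
r = 15: 27, 32, 36, 50, 53 → 5
r = 21: 27, 32, 36, 50, 53 → 5
r = 44: 50, 53 → 2
r = 52: 53 → 1
r = 55: none → 0
Cross-inversions: 5 + 5 + 5 + 2 + 1 + 0 = 18

18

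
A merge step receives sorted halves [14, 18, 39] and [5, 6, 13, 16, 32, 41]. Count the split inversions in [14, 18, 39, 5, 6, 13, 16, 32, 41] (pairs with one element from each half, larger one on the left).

12

Count, for every r in R, how many entries of L exceed r:
r = 5: 14, 18, 39 → 3
r = 6: 14, 18, 39 → 3
r = 13: 14, 18, 39 → 3
r = 16: 18, 39 → 2
r = 32: 39 → 1
r = 41: none → 0
Cross-inversions: 3 + 3 + 3 + 2 + 1 + 0 = 12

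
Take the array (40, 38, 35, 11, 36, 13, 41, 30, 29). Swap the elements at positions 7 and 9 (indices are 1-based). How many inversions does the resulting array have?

There are 20 inversions.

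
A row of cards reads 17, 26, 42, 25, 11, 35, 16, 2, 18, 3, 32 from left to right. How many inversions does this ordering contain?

33

Count, for each position, how many later elements it exceeds:
17: 4
26: 6
42: 8
25: 5
11: 2
35: 5
16: 2
2: 0
18: 1
3: 0
32: 0
Sum: 4 + 6 + 8 + 5 + 2 + 5 + 2 + 0 + 1 + 0 + 0 = 33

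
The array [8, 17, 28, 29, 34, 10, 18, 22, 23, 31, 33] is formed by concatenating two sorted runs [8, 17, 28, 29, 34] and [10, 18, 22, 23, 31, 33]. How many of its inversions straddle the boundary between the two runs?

Take each right-half value and tally the left-half values above it:
r = 10: 17, 28, 29, 34 → 4
r = 18: 28, 29, 34 → 3
r = 22: 28, 29, 34 → 3
r = 23: 28, 29, 34 → 3
r = 31: 34 → 1
r = 33: 34 → 1
Cross-inversions: 4 + 3 + 3 + 3 + 1 + 1 = 15

15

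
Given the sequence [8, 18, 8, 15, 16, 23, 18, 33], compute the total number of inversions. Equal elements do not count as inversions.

Sweep left to right; for each value list the smaller values that follow it:
8 → none → 0
18 → 8, 15, 16 → 3
8 → none → 0
15 → none → 0
16 → none → 0
23 → 18 → 1
18 → none → 0
33 → none → 0
Sum: 0 + 3 + 0 + 0 + 0 + 1 + 0 + 0 = 4

4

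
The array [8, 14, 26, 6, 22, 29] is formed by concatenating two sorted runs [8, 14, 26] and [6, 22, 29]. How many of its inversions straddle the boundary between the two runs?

For each element r of the right run, count left-run elements greater than r:
r = 6: 8, 14, 26 → 3
r = 22: 26 → 1
r = 29: none → 0
Cross-inversions: 3 + 1 + 0 = 4

4 cross-inversions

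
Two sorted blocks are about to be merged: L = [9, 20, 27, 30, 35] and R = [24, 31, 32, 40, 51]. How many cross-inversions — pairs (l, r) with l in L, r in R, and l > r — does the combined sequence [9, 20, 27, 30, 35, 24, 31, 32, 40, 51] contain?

5 cross-inversions

Take each right-half value and tally the left-half values above it:
r = 24: 27, 30, 35 → 3
r = 31: 35 → 1
r = 32: 35 → 1
r = 40: none → 0
r = 51: none → 0
Cross-inversions: 3 + 1 + 1 + 0 + 0 = 5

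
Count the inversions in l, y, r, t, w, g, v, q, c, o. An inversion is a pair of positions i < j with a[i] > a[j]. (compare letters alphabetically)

There are 29 inversions.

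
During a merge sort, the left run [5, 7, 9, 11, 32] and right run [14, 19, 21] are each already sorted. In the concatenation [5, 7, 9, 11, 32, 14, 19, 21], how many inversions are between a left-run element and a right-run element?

There are 3 split inversions.

For each element r of the right run, count left-run elements greater than r:
r = 14: 32 → 1
r = 19: 32 → 1
r = 21: 32 → 1
Cross-inversions: 1 + 1 + 1 = 3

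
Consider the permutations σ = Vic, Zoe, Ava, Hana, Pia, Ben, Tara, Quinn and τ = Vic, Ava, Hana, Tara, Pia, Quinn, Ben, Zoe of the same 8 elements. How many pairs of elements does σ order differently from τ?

9

Assign each item its position (1..8) in the first ordering, then rewrite the second ordering as that position sequence:
positions: Vic→1, Zoe→2, Ava→3, Hana→4, Pia→5, Ben→6, Tara→7, Quinn→8
second ordering as positions: [1, 3, 4, 7, 5, 8, 6, 2]
Discordant pairs = inversions in this position sequence.
1: 0
3: 2 → 1
4: 2 → 1
7: 5, 6, 2 → 3
5: 2 → 1
8: 6, 2 → 2
6: 2 → 1
2: 0
Total: 0 + 1 + 1 + 3 + 1 + 2 + 1 + 0 = 9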